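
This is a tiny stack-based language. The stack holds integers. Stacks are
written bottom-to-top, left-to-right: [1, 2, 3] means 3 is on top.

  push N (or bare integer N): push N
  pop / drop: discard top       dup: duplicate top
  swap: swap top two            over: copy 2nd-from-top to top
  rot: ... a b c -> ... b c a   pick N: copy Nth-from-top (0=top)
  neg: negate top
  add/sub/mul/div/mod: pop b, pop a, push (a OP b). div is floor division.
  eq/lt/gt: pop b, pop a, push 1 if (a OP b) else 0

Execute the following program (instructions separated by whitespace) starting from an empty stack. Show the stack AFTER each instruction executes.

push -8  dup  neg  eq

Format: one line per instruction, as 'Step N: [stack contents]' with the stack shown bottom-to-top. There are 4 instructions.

Step 1: [-8]
Step 2: [-8, -8]
Step 3: [-8, 8]
Step 4: [0]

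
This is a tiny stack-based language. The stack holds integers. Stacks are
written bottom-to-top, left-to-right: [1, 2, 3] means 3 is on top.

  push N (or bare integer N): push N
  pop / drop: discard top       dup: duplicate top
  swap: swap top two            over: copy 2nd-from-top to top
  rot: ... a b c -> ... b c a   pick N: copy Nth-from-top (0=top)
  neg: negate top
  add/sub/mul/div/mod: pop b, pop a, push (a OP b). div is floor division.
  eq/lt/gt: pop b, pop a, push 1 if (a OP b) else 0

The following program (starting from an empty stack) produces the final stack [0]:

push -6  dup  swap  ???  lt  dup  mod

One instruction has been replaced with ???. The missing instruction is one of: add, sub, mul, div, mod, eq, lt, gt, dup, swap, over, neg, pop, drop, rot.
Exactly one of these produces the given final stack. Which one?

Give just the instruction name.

Answer: neg

Derivation:
Stack before ???: [-6, -6]
Stack after ???:  [-6, 6]
The instruction that transforms [-6, -6] -> [-6, 6] is: neg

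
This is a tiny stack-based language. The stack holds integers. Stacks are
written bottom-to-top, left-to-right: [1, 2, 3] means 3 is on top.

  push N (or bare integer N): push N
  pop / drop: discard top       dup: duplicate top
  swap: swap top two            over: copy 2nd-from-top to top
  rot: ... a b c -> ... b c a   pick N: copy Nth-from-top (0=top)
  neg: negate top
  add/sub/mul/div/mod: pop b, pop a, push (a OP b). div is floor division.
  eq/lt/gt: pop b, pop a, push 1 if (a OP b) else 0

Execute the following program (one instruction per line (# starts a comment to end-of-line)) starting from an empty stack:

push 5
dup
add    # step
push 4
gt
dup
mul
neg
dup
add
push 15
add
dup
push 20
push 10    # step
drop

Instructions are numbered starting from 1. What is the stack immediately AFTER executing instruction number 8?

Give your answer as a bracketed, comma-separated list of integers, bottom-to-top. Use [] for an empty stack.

Answer: [-1]

Derivation:
Step 1 ('push 5'): [5]
Step 2 ('dup'): [5, 5]
Step 3 ('add'): [10]
Step 4 ('push 4'): [10, 4]
Step 5 ('gt'): [1]
Step 6 ('dup'): [1, 1]
Step 7 ('mul'): [1]
Step 8 ('neg'): [-1]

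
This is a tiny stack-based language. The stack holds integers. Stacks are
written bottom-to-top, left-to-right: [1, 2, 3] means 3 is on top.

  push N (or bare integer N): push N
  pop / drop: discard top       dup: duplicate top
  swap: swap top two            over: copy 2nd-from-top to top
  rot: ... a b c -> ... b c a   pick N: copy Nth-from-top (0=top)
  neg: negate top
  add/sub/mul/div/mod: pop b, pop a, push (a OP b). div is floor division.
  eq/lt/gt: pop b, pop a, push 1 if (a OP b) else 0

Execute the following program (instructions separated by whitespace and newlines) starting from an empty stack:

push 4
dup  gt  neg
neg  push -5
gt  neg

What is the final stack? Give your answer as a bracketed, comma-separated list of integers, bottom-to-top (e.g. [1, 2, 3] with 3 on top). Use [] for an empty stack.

After 'push 4': [4]
After 'dup': [4, 4]
After 'gt': [0]
After 'neg': [0]
After 'neg': [0]
After 'push -5': [0, -5]
After 'gt': [1]
After 'neg': [-1]

Answer: [-1]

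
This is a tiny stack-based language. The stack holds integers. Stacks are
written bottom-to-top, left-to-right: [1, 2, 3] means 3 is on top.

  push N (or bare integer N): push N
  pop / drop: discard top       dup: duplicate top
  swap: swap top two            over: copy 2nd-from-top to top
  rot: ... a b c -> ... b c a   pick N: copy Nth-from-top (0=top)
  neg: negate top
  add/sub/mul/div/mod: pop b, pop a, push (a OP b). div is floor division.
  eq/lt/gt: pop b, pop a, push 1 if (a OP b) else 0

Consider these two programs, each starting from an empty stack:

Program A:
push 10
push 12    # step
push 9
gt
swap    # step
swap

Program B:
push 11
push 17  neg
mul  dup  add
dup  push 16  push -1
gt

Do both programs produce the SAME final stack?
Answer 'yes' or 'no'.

Answer: no

Derivation:
Program A trace:
  After 'push 10': [10]
  After 'push 12': [10, 12]
  After 'push 9': [10, 12, 9]
  After 'gt': [10, 1]
  After 'swap': [1, 10]
  After 'swap': [10, 1]
Program A final stack: [10, 1]

Program B trace:
  After 'push 11': [11]
  After 'push 17': [11, 17]
  After 'neg': [11, -17]
  After 'mul': [-187]
  After 'dup': [-187, -187]
  After 'add': [-374]
  After 'dup': [-374, -374]
  After 'push 16': [-374, -374, 16]
  After 'push -1': [-374, -374, 16, -1]
  After 'gt': [-374, -374, 1]
Program B final stack: [-374, -374, 1]
Same: no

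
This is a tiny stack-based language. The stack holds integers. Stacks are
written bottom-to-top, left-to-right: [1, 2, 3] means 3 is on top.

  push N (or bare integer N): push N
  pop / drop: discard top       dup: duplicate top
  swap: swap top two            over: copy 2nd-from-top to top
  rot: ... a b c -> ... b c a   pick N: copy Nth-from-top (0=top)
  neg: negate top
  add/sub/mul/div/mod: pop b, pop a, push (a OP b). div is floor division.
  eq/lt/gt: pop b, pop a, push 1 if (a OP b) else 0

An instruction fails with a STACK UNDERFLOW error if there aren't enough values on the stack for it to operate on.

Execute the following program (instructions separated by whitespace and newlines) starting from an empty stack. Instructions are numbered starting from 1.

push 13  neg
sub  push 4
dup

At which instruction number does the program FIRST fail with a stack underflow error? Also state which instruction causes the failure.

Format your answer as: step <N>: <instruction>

Answer: step 3: sub

Derivation:
Step 1 ('push 13'): stack = [13], depth = 1
Step 2 ('neg'): stack = [-13], depth = 1
Step 3 ('sub'): needs 2 value(s) but depth is 1 — STACK UNDERFLOW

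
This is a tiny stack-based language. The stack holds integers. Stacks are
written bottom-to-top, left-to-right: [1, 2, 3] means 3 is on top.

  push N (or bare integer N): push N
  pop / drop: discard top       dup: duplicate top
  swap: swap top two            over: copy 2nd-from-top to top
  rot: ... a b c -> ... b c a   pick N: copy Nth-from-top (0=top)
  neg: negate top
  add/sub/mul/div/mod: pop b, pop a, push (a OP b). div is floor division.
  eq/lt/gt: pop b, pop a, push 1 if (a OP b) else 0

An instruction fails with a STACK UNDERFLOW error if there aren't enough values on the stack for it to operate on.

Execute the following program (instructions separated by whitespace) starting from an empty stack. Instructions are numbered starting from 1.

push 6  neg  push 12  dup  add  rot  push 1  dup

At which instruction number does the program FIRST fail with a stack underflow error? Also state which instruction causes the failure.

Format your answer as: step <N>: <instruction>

Answer: step 6: rot

Derivation:
Step 1 ('push 6'): stack = [6], depth = 1
Step 2 ('neg'): stack = [-6], depth = 1
Step 3 ('push 12'): stack = [-6, 12], depth = 2
Step 4 ('dup'): stack = [-6, 12, 12], depth = 3
Step 5 ('add'): stack = [-6, 24], depth = 2
Step 6 ('rot'): needs 3 value(s) but depth is 2 — STACK UNDERFLOW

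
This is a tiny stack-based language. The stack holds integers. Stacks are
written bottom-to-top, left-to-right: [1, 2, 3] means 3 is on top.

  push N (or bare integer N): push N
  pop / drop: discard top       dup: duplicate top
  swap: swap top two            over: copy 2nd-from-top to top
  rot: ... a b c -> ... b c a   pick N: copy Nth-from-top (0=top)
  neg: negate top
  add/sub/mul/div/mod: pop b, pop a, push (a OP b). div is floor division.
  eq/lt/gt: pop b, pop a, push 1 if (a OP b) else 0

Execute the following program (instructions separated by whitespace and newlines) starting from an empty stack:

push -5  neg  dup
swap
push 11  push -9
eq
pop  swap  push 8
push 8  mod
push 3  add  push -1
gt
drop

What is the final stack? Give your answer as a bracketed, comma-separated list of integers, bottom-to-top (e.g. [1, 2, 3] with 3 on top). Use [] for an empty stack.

After 'push -5': [-5]
After 'neg': [5]
After 'dup': [5, 5]
After 'swap': [5, 5]
After 'push 11': [5, 5, 11]
After 'push -9': [5, 5, 11, -9]
After 'eq': [5, 5, 0]
After 'pop': [5, 5]
After 'swap': [5, 5]
After 'push 8': [5, 5, 8]
After 'push 8': [5, 5, 8, 8]
After 'mod': [5, 5, 0]
After 'push 3': [5, 5, 0, 3]
After 'add': [5, 5, 3]
After 'push -1': [5, 5, 3, -1]
After 'gt': [5, 5, 1]
After 'drop': [5, 5]

Answer: [5, 5]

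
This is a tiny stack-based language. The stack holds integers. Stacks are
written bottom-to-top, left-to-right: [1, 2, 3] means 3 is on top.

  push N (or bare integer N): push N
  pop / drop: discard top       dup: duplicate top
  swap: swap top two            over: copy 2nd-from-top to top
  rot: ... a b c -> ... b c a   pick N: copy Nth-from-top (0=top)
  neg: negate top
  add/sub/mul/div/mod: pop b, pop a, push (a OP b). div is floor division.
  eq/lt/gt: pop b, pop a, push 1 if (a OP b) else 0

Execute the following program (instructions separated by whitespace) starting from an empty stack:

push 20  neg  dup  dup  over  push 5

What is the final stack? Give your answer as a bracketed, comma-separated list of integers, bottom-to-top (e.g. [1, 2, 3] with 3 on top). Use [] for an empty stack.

After 'push 20': [20]
After 'neg': [-20]
After 'dup': [-20, -20]
After 'dup': [-20, -20, -20]
After 'over': [-20, -20, -20, -20]
After 'push 5': [-20, -20, -20, -20, 5]

Answer: [-20, -20, -20, -20, 5]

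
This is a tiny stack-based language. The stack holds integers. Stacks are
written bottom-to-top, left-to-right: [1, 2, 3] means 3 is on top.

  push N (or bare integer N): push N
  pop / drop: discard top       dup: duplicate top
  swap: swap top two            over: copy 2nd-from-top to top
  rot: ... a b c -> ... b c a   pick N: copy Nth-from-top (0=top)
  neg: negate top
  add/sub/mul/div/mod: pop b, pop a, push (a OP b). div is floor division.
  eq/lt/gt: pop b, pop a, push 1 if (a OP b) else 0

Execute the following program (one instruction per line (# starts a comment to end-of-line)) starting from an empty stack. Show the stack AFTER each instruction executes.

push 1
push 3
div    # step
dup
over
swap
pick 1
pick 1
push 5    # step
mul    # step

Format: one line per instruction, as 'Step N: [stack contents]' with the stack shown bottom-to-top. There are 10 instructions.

Step 1: [1]
Step 2: [1, 3]
Step 3: [0]
Step 4: [0, 0]
Step 5: [0, 0, 0]
Step 6: [0, 0, 0]
Step 7: [0, 0, 0, 0]
Step 8: [0, 0, 0, 0, 0]
Step 9: [0, 0, 0, 0, 0, 5]
Step 10: [0, 0, 0, 0, 0]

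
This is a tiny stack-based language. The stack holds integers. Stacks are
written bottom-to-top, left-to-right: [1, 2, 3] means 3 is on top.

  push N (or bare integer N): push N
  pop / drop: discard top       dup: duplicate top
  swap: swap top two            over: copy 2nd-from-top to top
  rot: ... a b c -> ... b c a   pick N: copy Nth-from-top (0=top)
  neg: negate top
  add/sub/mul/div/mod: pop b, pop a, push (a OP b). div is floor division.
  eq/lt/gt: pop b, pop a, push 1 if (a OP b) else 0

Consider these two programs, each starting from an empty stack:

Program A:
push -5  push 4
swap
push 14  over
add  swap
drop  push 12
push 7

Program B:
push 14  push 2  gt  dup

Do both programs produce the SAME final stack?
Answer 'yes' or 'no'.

Answer: no

Derivation:
Program A trace:
  After 'push -5': [-5]
  After 'push 4': [-5, 4]
  After 'swap': [4, -5]
  After 'push 14': [4, -5, 14]
  After 'over': [4, -5, 14, -5]
  After 'add': [4, -5, 9]
  After 'swap': [4, 9, -5]
  After 'drop': [4, 9]
  After 'push 12': [4, 9, 12]
  After 'push 7': [4, 9, 12, 7]
Program A final stack: [4, 9, 12, 7]

Program B trace:
  After 'push 14': [14]
  After 'push 2': [14, 2]
  After 'gt': [1]
  After 'dup': [1, 1]
Program B final stack: [1, 1]
Same: no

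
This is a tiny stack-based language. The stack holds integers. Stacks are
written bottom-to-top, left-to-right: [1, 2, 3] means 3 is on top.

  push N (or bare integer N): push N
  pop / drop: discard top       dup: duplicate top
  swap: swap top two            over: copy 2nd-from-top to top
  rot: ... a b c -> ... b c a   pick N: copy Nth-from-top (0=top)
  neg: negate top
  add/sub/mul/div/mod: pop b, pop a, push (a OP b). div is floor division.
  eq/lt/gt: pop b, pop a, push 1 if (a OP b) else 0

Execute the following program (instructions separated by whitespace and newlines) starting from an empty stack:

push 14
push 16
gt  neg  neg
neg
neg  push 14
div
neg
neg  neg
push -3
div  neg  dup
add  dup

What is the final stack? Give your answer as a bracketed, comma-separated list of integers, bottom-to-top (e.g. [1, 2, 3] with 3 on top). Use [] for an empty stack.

After 'push 14': [14]
After 'push 16': [14, 16]
After 'gt': [0]
After 'neg': [0]
After 'neg': [0]
After 'neg': [0]
After 'neg': [0]
After 'push 14': [0, 14]
After 'div': [0]
After 'neg': [0]
After 'neg': [0]
After 'neg': [0]
After 'push -3': [0, -3]
After 'div': [0]
After 'neg': [0]
After 'dup': [0, 0]
After 'add': [0]
After 'dup': [0, 0]

Answer: [0, 0]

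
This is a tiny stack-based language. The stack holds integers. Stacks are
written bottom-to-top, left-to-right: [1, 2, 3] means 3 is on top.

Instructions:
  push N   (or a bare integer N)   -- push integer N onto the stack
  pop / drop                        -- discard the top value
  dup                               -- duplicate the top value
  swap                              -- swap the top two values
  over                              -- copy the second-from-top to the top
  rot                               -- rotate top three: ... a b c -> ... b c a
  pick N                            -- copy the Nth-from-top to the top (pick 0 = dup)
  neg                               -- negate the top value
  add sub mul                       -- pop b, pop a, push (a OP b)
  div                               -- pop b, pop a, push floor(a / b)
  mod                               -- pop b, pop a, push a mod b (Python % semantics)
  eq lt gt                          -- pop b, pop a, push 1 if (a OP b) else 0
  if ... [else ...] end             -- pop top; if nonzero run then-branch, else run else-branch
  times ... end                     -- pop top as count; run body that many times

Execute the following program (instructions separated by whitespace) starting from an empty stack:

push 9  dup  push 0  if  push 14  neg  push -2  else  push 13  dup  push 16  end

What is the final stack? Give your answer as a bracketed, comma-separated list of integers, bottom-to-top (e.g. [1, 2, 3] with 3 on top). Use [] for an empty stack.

After 'push 9': [9]
After 'dup': [9, 9]
After 'push 0': [9, 9, 0]
After 'if': [9, 9]
After 'push 13': [9, 9, 13]
After 'dup': [9, 9, 13, 13]
After 'push 16': [9, 9, 13, 13, 16]

Answer: [9, 9, 13, 13, 16]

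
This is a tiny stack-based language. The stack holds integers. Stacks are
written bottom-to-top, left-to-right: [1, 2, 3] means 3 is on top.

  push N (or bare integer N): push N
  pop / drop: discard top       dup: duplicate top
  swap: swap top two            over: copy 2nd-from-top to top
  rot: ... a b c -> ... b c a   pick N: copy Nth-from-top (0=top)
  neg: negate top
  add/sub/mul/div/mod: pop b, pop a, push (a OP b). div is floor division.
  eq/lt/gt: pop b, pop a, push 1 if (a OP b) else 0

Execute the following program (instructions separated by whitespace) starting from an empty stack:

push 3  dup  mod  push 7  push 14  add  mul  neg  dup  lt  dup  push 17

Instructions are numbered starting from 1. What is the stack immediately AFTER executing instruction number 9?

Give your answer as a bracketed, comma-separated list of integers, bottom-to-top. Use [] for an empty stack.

Step 1 ('push 3'): [3]
Step 2 ('dup'): [3, 3]
Step 3 ('mod'): [0]
Step 4 ('push 7'): [0, 7]
Step 5 ('push 14'): [0, 7, 14]
Step 6 ('add'): [0, 21]
Step 7 ('mul'): [0]
Step 8 ('neg'): [0]
Step 9 ('dup'): [0, 0]

Answer: [0, 0]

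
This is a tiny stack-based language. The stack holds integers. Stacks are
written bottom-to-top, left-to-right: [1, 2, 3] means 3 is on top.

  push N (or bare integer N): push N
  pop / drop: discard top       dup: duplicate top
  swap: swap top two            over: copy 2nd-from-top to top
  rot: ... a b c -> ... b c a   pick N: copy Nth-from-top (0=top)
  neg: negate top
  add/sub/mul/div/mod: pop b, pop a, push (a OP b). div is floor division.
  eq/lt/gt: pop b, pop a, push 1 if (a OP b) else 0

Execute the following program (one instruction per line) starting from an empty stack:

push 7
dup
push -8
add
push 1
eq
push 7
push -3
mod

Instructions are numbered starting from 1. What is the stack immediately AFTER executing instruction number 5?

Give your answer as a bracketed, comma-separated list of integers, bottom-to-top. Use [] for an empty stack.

Answer: [7, -1, 1]

Derivation:
Step 1 ('push 7'): [7]
Step 2 ('dup'): [7, 7]
Step 3 ('push -8'): [7, 7, -8]
Step 4 ('add'): [7, -1]
Step 5 ('push 1'): [7, -1, 1]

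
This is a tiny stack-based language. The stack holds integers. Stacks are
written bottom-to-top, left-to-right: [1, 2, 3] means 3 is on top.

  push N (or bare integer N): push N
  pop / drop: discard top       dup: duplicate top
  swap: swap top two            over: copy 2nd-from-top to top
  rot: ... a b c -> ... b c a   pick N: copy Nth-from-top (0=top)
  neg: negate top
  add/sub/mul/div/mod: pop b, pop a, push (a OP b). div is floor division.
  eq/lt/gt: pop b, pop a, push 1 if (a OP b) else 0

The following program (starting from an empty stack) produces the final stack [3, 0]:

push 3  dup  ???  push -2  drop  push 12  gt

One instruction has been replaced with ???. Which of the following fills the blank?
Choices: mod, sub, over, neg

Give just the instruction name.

Stack before ???: [3, 3]
Stack after ???:  [3, -3]
Checking each choice:
  mod: produces [0]
  sub: produces [0]
  over: produces [3, 3, 0]
  neg: MATCH


Answer: neg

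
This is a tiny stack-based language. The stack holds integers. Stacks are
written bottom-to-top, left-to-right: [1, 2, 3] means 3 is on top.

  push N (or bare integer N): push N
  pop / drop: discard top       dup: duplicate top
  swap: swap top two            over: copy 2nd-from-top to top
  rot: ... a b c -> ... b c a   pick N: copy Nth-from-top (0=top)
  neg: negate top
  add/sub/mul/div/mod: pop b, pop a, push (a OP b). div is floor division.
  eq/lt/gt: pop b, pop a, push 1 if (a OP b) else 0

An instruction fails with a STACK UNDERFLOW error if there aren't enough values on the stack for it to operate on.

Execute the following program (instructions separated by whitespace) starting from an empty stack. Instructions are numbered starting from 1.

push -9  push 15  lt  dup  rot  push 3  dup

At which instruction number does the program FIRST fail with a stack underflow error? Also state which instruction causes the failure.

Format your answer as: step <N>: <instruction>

Step 1 ('push -9'): stack = [-9], depth = 1
Step 2 ('push 15'): stack = [-9, 15], depth = 2
Step 3 ('lt'): stack = [1], depth = 1
Step 4 ('dup'): stack = [1, 1], depth = 2
Step 5 ('rot'): needs 3 value(s) but depth is 2 — STACK UNDERFLOW

Answer: step 5: rot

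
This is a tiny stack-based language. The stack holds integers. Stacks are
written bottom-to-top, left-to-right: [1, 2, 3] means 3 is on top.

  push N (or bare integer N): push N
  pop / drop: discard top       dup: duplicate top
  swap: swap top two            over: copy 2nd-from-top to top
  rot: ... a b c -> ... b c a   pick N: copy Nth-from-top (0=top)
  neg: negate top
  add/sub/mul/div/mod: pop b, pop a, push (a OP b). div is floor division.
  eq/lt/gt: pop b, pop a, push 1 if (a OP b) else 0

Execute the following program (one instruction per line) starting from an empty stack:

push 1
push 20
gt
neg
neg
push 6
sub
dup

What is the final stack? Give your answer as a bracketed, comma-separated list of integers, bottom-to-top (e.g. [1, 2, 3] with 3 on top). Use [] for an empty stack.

After 'push 1': [1]
After 'push 20': [1, 20]
After 'gt': [0]
After 'neg': [0]
After 'neg': [0]
After 'push 6': [0, 6]
After 'sub': [-6]
After 'dup': [-6, -6]

Answer: [-6, -6]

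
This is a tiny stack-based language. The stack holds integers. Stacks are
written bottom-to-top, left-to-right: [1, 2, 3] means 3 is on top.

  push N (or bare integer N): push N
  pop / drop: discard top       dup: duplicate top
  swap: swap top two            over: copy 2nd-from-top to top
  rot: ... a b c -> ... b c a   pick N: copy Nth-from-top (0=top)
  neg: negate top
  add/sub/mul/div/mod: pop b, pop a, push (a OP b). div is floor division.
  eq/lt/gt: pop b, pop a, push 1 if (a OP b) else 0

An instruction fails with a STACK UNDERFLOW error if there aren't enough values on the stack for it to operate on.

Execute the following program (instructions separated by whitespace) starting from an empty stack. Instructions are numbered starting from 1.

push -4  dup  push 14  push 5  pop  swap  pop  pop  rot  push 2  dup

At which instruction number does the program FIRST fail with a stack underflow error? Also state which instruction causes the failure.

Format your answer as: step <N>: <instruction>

Answer: step 9: rot

Derivation:
Step 1 ('push -4'): stack = [-4], depth = 1
Step 2 ('dup'): stack = [-4, -4], depth = 2
Step 3 ('push 14'): stack = [-4, -4, 14], depth = 3
Step 4 ('push 5'): stack = [-4, -4, 14, 5], depth = 4
Step 5 ('pop'): stack = [-4, -4, 14], depth = 3
Step 6 ('swap'): stack = [-4, 14, -4], depth = 3
Step 7 ('pop'): stack = [-4, 14], depth = 2
Step 8 ('pop'): stack = [-4], depth = 1
Step 9 ('rot'): needs 3 value(s) but depth is 1 — STACK UNDERFLOW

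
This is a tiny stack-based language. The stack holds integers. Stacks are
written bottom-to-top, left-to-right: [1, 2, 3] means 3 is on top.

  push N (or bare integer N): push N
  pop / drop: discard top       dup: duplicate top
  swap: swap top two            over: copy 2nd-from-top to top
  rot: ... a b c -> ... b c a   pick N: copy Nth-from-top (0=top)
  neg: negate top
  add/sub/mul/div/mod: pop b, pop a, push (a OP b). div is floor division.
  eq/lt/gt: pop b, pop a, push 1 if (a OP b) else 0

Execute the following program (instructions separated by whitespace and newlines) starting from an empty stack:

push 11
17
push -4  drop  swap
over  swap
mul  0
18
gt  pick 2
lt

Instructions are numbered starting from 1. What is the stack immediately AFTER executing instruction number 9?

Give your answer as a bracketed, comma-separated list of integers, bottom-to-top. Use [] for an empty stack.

Step 1 ('push 11'): [11]
Step 2 ('17'): [11, 17]
Step 3 ('push -4'): [11, 17, -4]
Step 4 ('drop'): [11, 17]
Step 5 ('swap'): [17, 11]
Step 6 ('over'): [17, 11, 17]
Step 7 ('swap'): [17, 17, 11]
Step 8 ('mul'): [17, 187]
Step 9 ('0'): [17, 187, 0]

Answer: [17, 187, 0]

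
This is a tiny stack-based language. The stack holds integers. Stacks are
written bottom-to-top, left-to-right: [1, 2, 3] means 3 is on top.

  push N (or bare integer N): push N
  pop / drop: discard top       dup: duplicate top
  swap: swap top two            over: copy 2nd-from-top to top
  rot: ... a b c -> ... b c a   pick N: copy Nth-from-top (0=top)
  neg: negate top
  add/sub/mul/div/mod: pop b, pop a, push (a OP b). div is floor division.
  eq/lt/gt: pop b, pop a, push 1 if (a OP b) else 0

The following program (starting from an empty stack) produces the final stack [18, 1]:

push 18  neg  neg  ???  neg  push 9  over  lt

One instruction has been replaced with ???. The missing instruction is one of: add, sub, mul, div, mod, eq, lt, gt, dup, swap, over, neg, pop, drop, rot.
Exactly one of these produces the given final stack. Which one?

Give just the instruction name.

Answer: neg

Derivation:
Stack before ???: [18]
Stack after ???:  [-18]
The instruction that transforms [18] -> [-18] is: neg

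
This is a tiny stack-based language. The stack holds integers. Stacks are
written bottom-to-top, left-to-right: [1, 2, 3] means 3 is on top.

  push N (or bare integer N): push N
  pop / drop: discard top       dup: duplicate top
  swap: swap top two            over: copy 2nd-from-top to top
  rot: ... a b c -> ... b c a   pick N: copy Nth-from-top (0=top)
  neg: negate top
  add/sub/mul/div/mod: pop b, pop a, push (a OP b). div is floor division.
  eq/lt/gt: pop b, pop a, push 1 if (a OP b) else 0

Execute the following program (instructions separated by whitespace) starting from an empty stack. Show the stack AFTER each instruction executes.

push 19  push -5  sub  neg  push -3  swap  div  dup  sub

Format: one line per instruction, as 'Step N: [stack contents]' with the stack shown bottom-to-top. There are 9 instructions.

Step 1: [19]
Step 2: [19, -5]
Step 3: [24]
Step 4: [-24]
Step 5: [-24, -3]
Step 6: [-3, -24]
Step 7: [0]
Step 8: [0, 0]
Step 9: [0]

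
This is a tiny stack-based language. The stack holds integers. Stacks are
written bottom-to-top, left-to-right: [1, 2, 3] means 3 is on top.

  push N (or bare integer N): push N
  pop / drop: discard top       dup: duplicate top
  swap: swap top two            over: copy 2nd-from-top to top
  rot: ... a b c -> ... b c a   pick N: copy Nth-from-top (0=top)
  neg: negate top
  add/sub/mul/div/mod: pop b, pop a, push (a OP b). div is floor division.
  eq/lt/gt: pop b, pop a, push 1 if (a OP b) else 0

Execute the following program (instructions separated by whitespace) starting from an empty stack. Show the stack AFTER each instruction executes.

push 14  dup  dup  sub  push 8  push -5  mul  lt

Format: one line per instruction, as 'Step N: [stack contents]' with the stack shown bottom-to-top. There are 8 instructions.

Step 1: [14]
Step 2: [14, 14]
Step 3: [14, 14, 14]
Step 4: [14, 0]
Step 5: [14, 0, 8]
Step 6: [14, 0, 8, -5]
Step 7: [14, 0, -40]
Step 8: [14, 0]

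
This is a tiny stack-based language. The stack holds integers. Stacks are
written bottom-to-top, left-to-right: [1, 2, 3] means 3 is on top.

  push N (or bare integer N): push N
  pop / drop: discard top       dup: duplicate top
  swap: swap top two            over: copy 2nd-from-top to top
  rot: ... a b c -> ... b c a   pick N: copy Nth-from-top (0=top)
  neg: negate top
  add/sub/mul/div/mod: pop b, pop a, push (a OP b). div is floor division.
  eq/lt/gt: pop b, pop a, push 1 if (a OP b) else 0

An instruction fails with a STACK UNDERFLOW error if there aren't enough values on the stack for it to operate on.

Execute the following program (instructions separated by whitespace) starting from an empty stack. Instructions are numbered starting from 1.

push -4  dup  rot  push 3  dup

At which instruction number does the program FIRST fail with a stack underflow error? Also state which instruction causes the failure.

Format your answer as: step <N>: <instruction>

Answer: step 3: rot

Derivation:
Step 1 ('push -4'): stack = [-4], depth = 1
Step 2 ('dup'): stack = [-4, -4], depth = 2
Step 3 ('rot'): needs 3 value(s) but depth is 2 — STACK UNDERFLOW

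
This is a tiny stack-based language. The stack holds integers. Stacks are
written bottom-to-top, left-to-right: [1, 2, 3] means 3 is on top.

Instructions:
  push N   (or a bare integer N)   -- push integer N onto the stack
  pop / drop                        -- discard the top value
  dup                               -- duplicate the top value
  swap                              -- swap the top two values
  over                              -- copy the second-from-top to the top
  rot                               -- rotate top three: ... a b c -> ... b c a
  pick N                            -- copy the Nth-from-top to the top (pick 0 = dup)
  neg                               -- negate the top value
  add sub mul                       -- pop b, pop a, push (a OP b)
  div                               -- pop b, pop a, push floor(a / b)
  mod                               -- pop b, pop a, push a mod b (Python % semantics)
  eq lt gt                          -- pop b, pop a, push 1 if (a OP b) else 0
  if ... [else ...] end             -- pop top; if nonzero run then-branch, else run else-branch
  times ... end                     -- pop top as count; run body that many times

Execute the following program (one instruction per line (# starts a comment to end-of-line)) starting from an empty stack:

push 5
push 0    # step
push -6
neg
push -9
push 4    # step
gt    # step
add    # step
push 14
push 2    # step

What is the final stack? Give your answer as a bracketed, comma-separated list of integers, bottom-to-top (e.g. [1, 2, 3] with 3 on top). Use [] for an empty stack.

Answer: [5, 0, 6, 14, 2]

Derivation:
After 'push 5': [5]
After 'push 0': [5, 0]
After 'push -6': [5, 0, -6]
After 'neg': [5, 0, 6]
After 'push -9': [5, 0, 6, -9]
After 'push 4': [5, 0, 6, -9, 4]
After 'gt': [5, 0, 6, 0]
After 'add': [5, 0, 6]
After 'push 14': [5, 0, 6, 14]
After 'push 2': [5, 0, 6, 14, 2]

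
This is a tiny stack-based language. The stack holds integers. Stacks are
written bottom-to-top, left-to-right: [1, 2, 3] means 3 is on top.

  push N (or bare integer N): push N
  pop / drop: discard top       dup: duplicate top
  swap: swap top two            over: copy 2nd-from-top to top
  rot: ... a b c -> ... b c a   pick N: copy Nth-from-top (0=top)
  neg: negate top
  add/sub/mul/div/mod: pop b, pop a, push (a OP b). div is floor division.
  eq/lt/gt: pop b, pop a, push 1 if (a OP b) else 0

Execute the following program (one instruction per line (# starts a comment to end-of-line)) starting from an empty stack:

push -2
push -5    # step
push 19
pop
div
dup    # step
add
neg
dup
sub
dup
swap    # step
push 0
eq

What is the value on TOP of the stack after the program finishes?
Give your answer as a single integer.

Answer: 1

Derivation:
After 'push -2': [-2]
After 'push -5': [-2, -5]
After 'push 19': [-2, -5, 19]
After 'pop': [-2, -5]
After 'div': [0]
After 'dup': [0, 0]
After 'add': [0]
After 'neg': [0]
After 'dup': [0, 0]
After 'sub': [0]
After 'dup': [0, 0]
After 'swap': [0, 0]
After 'push 0': [0, 0, 0]
After 'eq': [0, 1]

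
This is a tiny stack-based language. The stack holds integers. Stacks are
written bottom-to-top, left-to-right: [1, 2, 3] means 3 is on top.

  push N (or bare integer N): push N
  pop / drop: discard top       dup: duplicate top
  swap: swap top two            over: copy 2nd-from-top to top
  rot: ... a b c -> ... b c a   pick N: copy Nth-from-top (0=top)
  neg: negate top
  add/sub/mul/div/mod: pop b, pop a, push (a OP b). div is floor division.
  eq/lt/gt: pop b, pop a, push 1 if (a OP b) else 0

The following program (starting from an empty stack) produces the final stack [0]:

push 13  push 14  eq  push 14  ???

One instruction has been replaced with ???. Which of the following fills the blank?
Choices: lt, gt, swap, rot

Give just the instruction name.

Stack before ???: [0, 14]
Stack after ???:  [0]
Checking each choice:
  lt: produces [1]
  gt: MATCH
  swap: produces [14, 0]
  rot: stack underflow (need 3, have 2)


Answer: gt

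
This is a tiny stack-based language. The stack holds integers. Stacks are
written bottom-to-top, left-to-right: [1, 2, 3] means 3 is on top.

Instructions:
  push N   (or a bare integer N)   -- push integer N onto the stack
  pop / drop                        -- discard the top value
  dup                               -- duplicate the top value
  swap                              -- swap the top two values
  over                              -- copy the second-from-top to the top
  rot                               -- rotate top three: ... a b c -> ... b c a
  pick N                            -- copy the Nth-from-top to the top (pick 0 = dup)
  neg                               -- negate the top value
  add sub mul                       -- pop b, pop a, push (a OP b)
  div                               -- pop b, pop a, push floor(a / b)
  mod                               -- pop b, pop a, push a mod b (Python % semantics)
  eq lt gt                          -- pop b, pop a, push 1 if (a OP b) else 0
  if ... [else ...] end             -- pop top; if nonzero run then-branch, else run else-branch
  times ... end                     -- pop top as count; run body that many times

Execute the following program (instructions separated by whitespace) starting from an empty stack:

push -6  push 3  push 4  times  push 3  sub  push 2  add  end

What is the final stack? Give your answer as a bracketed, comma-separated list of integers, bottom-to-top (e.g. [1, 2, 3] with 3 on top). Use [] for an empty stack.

After 'push -6': [-6]
After 'push 3': [-6, 3]
After 'push 4': [-6, 3, 4]
After 'times': [-6, 3]
After 'push 3': [-6, 3, 3]
After 'sub': [-6, 0]
After 'push 2': [-6, 0, 2]
After 'add': [-6, 2]
After 'push 3': [-6, 2, 3]
After 'sub': [-6, -1]
After 'push 2': [-6, -1, 2]
After 'add': [-6, 1]
After 'push 3': [-6, 1, 3]
After 'sub': [-6, -2]
After 'push 2': [-6, -2, 2]
After 'add': [-6, 0]
After 'push 3': [-6, 0, 3]
After 'sub': [-6, -3]
After 'push 2': [-6, -3, 2]
After 'add': [-6, -1]

Answer: [-6, -1]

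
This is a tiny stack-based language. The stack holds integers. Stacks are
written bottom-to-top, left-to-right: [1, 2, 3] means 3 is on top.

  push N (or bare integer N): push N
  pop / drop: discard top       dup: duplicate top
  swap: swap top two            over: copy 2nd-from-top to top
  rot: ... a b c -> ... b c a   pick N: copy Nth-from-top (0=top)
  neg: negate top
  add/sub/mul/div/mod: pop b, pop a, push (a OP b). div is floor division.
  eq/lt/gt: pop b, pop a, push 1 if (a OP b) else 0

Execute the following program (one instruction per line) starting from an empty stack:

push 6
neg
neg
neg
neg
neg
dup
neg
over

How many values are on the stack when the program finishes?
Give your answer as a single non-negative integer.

Answer: 3

Derivation:
After 'push 6': stack = [6] (depth 1)
After 'neg': stack = [-6] (depth 1)
After 'neg': stack = [6] (depth 1)
After 'neg': stack = [-6] (depth 1)
After 'neg': stack = [6] (depth 1)
After 'neg': stack = [-6] (depth 1)
After 'dup': stack = [-6, -6] (depth 2)
After 'neg': stack = [-6, 6] (depth 2)
After 'over': stack = [-6, 6, -6] (depth 3)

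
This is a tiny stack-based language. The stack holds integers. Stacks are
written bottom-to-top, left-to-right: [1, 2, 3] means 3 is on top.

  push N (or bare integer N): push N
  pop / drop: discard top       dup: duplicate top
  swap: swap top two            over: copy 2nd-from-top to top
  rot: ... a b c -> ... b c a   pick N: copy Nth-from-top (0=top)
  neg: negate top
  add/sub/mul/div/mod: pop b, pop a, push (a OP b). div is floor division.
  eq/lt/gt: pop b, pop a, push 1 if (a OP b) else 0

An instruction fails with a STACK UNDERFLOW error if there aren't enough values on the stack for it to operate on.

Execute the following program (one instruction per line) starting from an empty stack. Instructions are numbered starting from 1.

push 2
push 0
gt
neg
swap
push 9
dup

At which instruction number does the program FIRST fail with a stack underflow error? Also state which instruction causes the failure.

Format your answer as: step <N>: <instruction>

Step 1 ('push 2'): stack = [2], depth = 1
Step 2 ('push 0'): stack = [2, 0], depth = 2
Step 3 ('gt'): stack = [1], depth = 1
Step 4 ('neg'): stack = [-1], depth = 1
Step 5 ('swap'): needs 2 value(s) but depth is 1 — STACK UNDERFLOW

Answer: step 5: swap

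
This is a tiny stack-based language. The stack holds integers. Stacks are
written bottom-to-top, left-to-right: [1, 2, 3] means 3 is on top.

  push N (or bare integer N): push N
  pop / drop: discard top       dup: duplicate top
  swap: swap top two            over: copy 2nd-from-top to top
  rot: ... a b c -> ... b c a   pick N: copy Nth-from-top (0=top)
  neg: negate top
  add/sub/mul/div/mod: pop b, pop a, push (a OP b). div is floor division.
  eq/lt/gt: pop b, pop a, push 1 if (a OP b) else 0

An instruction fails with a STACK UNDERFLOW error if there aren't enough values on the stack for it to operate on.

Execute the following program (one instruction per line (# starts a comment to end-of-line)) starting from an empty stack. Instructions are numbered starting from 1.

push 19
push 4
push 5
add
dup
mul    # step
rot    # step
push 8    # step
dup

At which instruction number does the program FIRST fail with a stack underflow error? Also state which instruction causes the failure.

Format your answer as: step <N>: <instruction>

Answer: step 7: rot

Derivation:
Step 1 ('push 19'): stack = [19], depth = 1
Step 2 ('push 4'): stack = [19, 4], depth = 2
Step 3 ('push 5'): stack = [19, 4, 5], depth = 3
Step 4 ('add'): stack = [19, 9], depth = 2
Step 5 ('dup'): stack = [19, 9, 9], depth = 3
Step 6 ('mul'): stack = [19, 81], depth = 2
Step 7 ('rot'): needs 3 value(s) but depth is 2 — STACK UNDERFLOW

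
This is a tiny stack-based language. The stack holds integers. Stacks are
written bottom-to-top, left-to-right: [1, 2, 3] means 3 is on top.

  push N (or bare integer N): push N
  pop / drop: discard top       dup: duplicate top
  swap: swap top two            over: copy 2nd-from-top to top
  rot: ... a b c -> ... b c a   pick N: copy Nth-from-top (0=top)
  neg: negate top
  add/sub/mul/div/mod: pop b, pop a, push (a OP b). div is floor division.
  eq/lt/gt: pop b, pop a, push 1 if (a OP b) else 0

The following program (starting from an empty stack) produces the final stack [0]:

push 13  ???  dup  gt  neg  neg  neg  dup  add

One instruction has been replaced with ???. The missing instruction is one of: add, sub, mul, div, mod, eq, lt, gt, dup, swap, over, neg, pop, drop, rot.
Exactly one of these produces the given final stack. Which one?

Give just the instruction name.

Answer: neg

Derivation:
Stack before ???: [13]
Stack after ???:  [-13]
The instruction that transforms [13] -> [-13] is: neg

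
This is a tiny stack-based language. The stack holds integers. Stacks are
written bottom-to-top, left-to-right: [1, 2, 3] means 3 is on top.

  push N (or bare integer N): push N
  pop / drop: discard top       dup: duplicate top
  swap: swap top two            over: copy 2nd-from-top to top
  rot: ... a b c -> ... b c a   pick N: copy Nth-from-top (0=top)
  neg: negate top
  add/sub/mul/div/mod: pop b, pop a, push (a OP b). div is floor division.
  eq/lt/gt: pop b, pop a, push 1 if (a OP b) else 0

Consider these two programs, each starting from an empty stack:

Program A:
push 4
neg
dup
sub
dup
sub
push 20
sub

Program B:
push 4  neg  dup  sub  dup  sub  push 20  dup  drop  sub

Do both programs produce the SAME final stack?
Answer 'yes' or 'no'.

Answer: yes

Derivation:
Program A trace:
  After 'push 4': [4]
  After 'neg': [-4]
  After 'dup': [-4, -4]
  After 'sub': [0]
  After 'dup': [0, 0]
  After 'sub': [0]
  After 'push 20': [0, 20]
  After 'sub': [-20]
Program A final stack: [-20]

Program B trace:
  After 'push 4': [4]
  After 'neg': [-4]
  After 'dup': [-4, -4]
  After 'sub': [0]
  After 'dup': [0, 0]
  After 'sub': [0]
  After 'push 20': [0, 20]
  After 'dup': [0, 20, 20]
  After 'drop': [0, 20]
  After 'sub': [-20]
Program B final stack: [-20]
Same: yes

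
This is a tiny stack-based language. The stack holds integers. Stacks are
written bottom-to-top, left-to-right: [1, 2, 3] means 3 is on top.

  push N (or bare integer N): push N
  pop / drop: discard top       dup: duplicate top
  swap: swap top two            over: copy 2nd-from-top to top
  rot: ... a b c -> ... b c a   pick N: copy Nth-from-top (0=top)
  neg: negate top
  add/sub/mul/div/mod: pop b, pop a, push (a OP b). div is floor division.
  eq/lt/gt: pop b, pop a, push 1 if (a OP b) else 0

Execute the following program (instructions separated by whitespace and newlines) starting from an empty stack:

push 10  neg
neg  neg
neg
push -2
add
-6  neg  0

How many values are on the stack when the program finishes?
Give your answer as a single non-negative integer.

After 'push 10': stack = [10] (depth 1)
After 'neg': stack = [-10] (depth 1)
After 'neg': stack = [10] (depth 1)
After 'neg': stack = [-10] (depth 1)
After 'neg': stack = [10] (depth 1)
After 'push -2': stack = [10, -2] (depth 2)
After 'add': stack = [8] (depth 1)
After 'push -6': stack = [8, -6] (depth 2)
After 'neg': stack = [8, 6] (depth 2)
After 'push 0': stack = [8, 6, 0] (depth 3)

Answer: 3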